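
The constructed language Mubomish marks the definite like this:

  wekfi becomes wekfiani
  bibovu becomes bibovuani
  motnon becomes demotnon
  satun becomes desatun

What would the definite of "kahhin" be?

dekahhin

"kahhin" ends in a consonant. The stems ending in a consonant (motnon → demotnon, satun → desatun) add the prefix de-.
So kahhin → dekahhin.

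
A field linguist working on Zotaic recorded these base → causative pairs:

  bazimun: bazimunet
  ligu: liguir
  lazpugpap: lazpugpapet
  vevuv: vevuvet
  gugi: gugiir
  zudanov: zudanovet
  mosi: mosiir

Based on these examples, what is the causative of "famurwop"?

famurwopet

"famurwop" ends in a consonant. The stems ending in a consonant (lazpugpap → lazpugpapet, zudanov → zudanovet, bazimun → bazimunet) add -et.
The other pattern: stems ending in a vowel add -ir.
So famurwop → famurwopet.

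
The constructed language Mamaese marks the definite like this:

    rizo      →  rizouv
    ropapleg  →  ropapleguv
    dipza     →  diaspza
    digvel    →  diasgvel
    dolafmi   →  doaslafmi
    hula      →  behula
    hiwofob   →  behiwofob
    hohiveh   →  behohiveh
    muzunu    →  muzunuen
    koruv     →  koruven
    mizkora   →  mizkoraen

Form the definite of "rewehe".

dipza and hula both end in -a yet inflect differently (diaspza, behula), so the final letter is not what conditions the rule; the first letter is.
"rewehe" begins with r-. The stems beginning with r- (rizo → rizouv, ropapleg → ropapleguv) add -uv.
The other patterns: stems beginning with d- insert -as- after the first vowel; stems beginning with h- add the prefix be-; stems beginning with k- or m- add -en.
So rewehe → reweheuv.

reweheuv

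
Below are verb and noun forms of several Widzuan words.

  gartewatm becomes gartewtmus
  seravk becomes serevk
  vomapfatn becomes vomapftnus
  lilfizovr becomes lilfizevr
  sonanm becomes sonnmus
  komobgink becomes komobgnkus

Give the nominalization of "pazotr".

paztrus

seravk and komobgink both end in -k yet inflect differently (serevk, komobgnkus), so the final letter is not what conditions the rule; the second-to-last letter is.
"pazotr" has second-to-last letter 't'. The stems whose second-to-last letter is 't' (gartewatm → gartewtmus, vomapfatn → vomapftnus) delete the last vowel and add -us.
The other pattern: stems whose second-to-last letter is 'v' change the last vowel to 'e'.
So pazotr → paztrus.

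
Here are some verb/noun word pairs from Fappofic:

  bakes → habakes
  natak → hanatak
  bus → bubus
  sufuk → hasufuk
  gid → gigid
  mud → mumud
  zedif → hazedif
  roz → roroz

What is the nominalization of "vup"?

vuvup

"vup" has 1 vowel. The stems with 1 vowel (gid → gigid, bus → bubus, mud → mumud) repeat the first consonant+vowel as a prefix.
The other pattern: stems with 2 vowels add the prefix ha-.
So vup → vuvup.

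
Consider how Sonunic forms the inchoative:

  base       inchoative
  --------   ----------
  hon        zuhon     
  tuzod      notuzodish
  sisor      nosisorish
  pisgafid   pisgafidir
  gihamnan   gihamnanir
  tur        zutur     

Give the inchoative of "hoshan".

nohoshanish

tur and sisor both end in -r yet inflect differently (zutur, nosisorish), so the final letter is not what conditions the rule; the number of vowels is.
"hoshan" has 2 vowels. The stems with 2 vowels (sisor → nosisorish, tuzod → notuzodish) add no- … -ish around the stem.
So hoshan → nohoshanish.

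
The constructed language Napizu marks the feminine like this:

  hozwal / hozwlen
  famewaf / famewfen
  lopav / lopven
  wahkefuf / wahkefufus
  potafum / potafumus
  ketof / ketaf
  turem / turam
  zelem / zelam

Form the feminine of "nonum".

famewaf and wahkefuf both end in -f yet inflect differently (famewfen, wahkefufus), so the final letter is not what conditions the rule; the last vowel is.
"nonum" has last vowel 'u'. The stems whose last vowel is 'u' (wahkefuf → wahkefufus, potafum → potafumus) add -us.
The other patterns: stems whose last vowel is 'a' delete the last vowel and add -en; stems whose last vowel is 'e' or 'o' change the last vowel to 'a'.
So nonum → nonumus.

nonumus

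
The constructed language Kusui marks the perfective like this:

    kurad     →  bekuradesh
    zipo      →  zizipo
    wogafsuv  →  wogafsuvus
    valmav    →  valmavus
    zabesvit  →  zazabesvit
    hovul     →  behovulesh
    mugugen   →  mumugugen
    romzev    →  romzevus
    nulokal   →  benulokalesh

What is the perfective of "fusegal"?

valmav and nulokal both have last vowel 'a' yet inflect differently (valmavus, benulokalesh), so the last vowel is not what conditions the rule; the final letter is.
"fusegal" ends in -l. The stems ending in -l (nulokal → benulokalesh, hovul → behovulesh) add be- … -esh around the stem.
So fusegal → befusegalesh.

befusegalesh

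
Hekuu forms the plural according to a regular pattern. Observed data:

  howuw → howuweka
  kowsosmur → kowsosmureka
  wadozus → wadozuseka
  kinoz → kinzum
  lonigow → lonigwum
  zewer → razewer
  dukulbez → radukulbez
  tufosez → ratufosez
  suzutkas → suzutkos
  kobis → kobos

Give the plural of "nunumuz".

nunumuzeka

howuw and lonigow both end in -w yet inflect differently (howuweka, lonigwum), so the final letter is not what conditions the rule; the last vowel is.
"nunumuz" has last vowel 'u'. The stems whose last vowel is 'u' (howuw → howuweka, kowsosmur → kowsosmureka, wadozus → wadozuseka) add -eka.
So nunumuz → nunumuzeka.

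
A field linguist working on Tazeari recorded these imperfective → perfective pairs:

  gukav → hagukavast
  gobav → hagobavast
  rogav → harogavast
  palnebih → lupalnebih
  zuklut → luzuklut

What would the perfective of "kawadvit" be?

gukav and zuklut both have 2 vowels yet inflect differently (hagukavast, luzuklut), so the number of vowels is not what conditions the rule; the final letter is.
"kawadvit" ends in -t. The one such stem in the data (zuklut → luzuklut) adds the prefix lu-, so the same rule applies.
The other pattern: stems ending in -v add ha- … -ast around the stem.
So kawadvit → lukawadvit.

lukawadvit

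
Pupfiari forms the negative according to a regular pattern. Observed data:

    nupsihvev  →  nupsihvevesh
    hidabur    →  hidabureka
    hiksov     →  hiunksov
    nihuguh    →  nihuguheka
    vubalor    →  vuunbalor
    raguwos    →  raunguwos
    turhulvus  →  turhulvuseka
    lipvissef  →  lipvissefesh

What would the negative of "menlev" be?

nupsihvev and hiksov both end in -v yet inflect differently (nupsihvevesh, hiunksov), so the final letter is not what conditions the rule; the last vowel is.
"menlev" has last vowel 'e'. The stems whose last vowel is 'e' (lipvissef → lipvissefesh, nupsihvev → nupsihvevesh) add -esh.
The other patterns: stems whose last vowel is 'u' add -eka; stems whose last vowel is 'o' insert -un- after the first vowel.
So menlev → menlevesh.

menlevesh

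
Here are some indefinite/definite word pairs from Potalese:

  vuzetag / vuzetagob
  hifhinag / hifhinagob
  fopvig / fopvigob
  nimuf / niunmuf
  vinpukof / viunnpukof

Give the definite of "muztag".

muztagob

vuzetag and vinpukof both begin with v- yet inflect differently (vuzetagob, viunnpukof), so the first letter is not what conditions the rule; the final letter is.
"muztag" ends in -g. The stems ending in -g (vuzetag → vuzetagob, hifhinag → hifhinagob, fopvig → fopvigob) add -ob.
So muztag → muztagob.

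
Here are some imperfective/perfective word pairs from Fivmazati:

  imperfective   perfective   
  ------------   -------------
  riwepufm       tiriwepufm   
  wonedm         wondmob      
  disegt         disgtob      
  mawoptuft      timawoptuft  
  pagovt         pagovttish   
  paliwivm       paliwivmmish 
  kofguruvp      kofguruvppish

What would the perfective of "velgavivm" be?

velgavivmmish

"velgavivm" has second-to-last letter 'v'. The stems whose second-to-last letter is 'v' (pagovt → pagovttish, paliwivm → paliwivmmish, kofguruvp → kofguruvppish) double the final consonant and add -ish.
So velgavivm → velgavivmmish.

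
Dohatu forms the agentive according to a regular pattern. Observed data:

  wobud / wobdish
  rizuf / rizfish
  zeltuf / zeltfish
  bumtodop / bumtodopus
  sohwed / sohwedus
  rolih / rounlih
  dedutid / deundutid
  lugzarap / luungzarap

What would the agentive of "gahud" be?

gahdish

wobud and sohwed both end in -d yet inflect differently (wobdish, sohwedus), so the final letter is not what conditions the rule; the last vowel is.
"gahud" has last vowel 'u'. The stems whose last vowel is 'u' (wobud → wobdish, rizuf → rizfish, zeltuf → zeltfish) delete the last vowel and add -ish.
The other patterns: stems whose last vowel is 'e' or 'o' add -us; stems whose last vowel is 'a' or 'i' insert -un- after the first vowel.
So gahud → gahdish.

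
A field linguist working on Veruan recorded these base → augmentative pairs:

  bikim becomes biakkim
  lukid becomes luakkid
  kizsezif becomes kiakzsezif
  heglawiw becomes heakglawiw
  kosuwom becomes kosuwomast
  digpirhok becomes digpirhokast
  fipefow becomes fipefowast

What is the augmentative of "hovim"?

hoakvim

"hovim" has last vowel 'i'. The stems whose last vowel is 'i' (bikim → biakkim, lukid → luakkid, kizsezif → kiakzsezif) insert -ak- after the first vowel.
So hovim → hoakvim.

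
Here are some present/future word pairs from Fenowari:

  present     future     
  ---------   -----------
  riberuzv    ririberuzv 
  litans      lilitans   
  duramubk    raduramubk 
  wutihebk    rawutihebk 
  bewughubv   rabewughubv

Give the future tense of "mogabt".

riberuzv and bewughubv both end in -v yet inflect differently (ririberuzv, rabewughubv), so the final letter is not what conditions the rule; the second-to-last letter is.
"mogabt" has second-to-last letter 'b'. The stems whose second-to-last letter is 'b' (duramubk → raduramubk, wutihebk → rawutihebk, bewughubv → rabewughubv) add the prefix ra-.
So mogabt → ramogabt.

ramogabt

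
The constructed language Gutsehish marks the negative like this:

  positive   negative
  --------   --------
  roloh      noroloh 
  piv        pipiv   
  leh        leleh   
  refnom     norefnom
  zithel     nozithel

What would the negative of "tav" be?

tatav

leh and roloh both end in -h yet inflect differently (leleh, noroloh), so the final letter is not what conditions the rule; the number of vowels is.
"tav" has 1 vowel. The stems with 1 vowel (leh → leleh, piv → pipiv) repeat the first consonant+vowel as a prefix.
The other pattern: stems with 2 vowels add the prefix no-.
So tav → tatav.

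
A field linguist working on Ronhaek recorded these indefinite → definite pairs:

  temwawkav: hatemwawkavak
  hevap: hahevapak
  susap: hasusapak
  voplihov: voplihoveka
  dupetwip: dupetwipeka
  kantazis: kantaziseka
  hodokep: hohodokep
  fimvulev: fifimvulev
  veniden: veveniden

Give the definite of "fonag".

hafonagak

temwawkav and voplihov both end in -v yet inflect differently (hatemwawkavak, voplihoveka), so the final letter is not what conditions the rule; the last vowel is.
"fonag" has last vowel 'a'. The stems whose last vowel is 'a' (temwawkav → hatemwawkavak, hevap → hahevapak, susap → hasusapak) add ha- … -ak around the stem.
So fonag → hafonagak.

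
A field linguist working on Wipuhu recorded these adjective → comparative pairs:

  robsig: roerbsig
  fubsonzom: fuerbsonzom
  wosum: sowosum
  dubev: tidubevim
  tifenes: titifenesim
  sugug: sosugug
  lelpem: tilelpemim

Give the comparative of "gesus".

lelpem and wosum both end in -m yet inflect differently (tilelpemim, sowosum), so the final letter is not what conditions the rule; the last vowel is.
"gesus" has last vowel 'u'. The stems whose last vowel is 'u' (wosum → sowosum, sugug → sosugug) add the prefix so-.
So gesus → sogesus.

sogesus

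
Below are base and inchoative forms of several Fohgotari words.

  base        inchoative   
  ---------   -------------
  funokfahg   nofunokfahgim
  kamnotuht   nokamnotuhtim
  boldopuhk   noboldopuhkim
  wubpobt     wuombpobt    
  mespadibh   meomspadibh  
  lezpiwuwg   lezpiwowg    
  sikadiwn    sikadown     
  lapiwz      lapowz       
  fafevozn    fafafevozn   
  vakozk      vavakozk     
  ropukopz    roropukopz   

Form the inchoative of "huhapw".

huhuhapw

kamnotuht and wubpobt both end in -t yet inflect differently (nokamnotuhtim, wuombpobt), so the final letter is not what conditions the rule; the second-to-last letter is.
"huhapw" has second-to-last letter 'p'. The one such stem in the data (ropukopz → roropukopz) repeats the first consonant+vowel as a prefix (as do fafevozn, vakozk), so the same rule applies.
So huhapw → huhuhapw.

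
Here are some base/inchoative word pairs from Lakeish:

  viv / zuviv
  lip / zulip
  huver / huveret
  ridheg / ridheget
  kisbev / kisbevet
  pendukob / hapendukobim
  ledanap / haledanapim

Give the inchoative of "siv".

viv and kisbev both end in -v yet inflect differently (zuviv, kisbevet), so the final letter is not what conditions the rule; the number of vowels is.
"siv" has 1 vowel. The stems with 1 vowel (viv → zuviv, lip → zulip) add the prefix zu-.
So siv → zusiv.

zusiv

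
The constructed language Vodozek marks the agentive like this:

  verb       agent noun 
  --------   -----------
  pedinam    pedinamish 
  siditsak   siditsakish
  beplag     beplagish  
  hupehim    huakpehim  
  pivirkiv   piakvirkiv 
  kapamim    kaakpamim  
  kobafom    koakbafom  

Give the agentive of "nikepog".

niakkepog

"nikepog" has last vowel 'o'. The one such stem in the data (kobafom → koakbafom) inserts -ak- after the first vowel (as do hupehim, pivirkiv), so the same rule applies.
The other pattern: stems whose last vowel is 'a' add -ish.
So nikepog → niakkepog.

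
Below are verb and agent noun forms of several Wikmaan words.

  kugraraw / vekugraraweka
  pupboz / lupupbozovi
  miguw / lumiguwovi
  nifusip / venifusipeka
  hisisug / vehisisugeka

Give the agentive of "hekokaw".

vehekokaweka

"hekokaw" has 3 vowels. The stems with 3 vowels (kugraraw → vekugraraweka, nifusip → venifusipeka, hisisug → vehisisugeka) add ve- … -eka around the stem.
So hekokaw → vehekokaweka.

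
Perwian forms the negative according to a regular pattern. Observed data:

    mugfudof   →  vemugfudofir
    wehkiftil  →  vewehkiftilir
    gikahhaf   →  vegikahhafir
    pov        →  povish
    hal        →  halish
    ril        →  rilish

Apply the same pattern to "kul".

wehkiftil and hal both end in -l yet inflect differently (vewehkiftilir, halish), so the final letter is not what conditions the rule; the number of vowels is.
"kul" has 1 vowel. The stems with 1 vowel (pov → povish, hal → halish, ril → rilish) add -ish.
So kul → kulish.

kulish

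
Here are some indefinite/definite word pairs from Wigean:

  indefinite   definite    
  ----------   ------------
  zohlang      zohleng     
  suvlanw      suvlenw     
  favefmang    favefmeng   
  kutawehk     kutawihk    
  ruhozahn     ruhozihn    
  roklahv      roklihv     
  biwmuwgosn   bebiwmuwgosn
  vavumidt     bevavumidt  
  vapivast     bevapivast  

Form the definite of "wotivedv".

ruhozahn and biwmuwgosn both end in -n yet inflect differently (ruhozihn, bebiwmuwgosn), so the final letter is not what conditions the rule; the second-to-last letter is.
"wotivedv" has second-to-last letter 'd'. The one such stem in the data (vavumidt → bevavumidt) adds the prefix be-, so the same rule applies.
So wotivedv → bewotivedv.

bewotivedv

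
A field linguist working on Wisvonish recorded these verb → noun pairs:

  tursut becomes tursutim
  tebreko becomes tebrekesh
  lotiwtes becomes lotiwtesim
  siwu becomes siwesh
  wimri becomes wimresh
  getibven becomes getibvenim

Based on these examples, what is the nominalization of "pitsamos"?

pitsamosim

tursut and siwu both have last vowel 'u' yet inflect differently (tursutim, siwesh), so the last vowel is not what conditions the rule; whether the stem ends in a vowel or a consonant is.
"pitsamos" ends in a consonant. The stems ending in a consonant (tursut → tursutim, lotiwtes → lotiwtesim, getibven → getibvenim) add -im.
The other pattern: stems ending in a vowel drop the final letter and add -esh.
So pitsamos → pitsamosim.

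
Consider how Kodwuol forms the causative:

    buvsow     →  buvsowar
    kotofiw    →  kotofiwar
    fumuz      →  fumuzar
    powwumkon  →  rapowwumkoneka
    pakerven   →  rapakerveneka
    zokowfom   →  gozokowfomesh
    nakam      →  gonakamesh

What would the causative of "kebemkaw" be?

kebemkawar

"kebemkaw" ends in -w. The stems ending in -w (buvsow → buvsowar, kotofiw → kotofiwar) add -ar.
The other patterns: stems ending in -n add ra- … -eka around the stem; stems ending in -m add go- … -esh around the stem.
So kebemkaw → kebemkawar.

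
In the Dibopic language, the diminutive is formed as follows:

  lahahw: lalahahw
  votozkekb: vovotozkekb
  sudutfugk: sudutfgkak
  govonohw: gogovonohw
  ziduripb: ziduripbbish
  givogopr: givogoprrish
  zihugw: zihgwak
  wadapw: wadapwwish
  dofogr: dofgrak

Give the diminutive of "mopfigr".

"mopfigr" has second-to-last letter 'g'. The stems whose second-to-last letter is 'g' (zihugw → zihgwak, dofogr → dofgrak, sudutfugk → sudutfgkak) delete the last vowel and add -ak.
The other patterns: stems whose second-to-last letter is 'p' double the final consonant and add -ish; stems whose second-to-last letter is 'h' or 'k' repeat the first consonant+vowel as a prefix.
So mopfigr → mopfgrak.

mopfgrak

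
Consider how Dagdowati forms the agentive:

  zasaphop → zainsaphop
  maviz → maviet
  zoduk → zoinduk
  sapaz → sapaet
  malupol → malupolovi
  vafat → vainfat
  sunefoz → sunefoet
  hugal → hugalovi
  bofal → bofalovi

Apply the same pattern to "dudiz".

dudiet

sunefoz and malupol both have last vowel 'o' yet inflect differently (sunefoet, malupolovi), so the last vowel is not what conditions the rule; the final letter is.
"dudiz" ends in -z. The stems ending in -z (sapaz → sapaet, sunefoz → sunefoet, maviz → maviet) drop the final letter and add -et.
So dudiz → dudiet.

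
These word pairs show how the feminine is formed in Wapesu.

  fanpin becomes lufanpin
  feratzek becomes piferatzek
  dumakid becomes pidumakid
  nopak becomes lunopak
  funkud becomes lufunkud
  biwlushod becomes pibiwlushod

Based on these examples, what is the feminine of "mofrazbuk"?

funkud and dumakid both end in -d yet inflect differently (lufunkud, pidumakid), so the final letter is not what conditions the rule; the number of vowels is.
"mofrazbuk" has 3 vowels. The stems with 3 vowels (dumakid → pidumakid, feratzek → piferatzek, biwlushod → pibiwlushod) add the prefix pi-.
The other pattern: stems with 2 vowels add the prefix lu-.
So mofrazbuk → pimofrazbuk.

pimofrazbuk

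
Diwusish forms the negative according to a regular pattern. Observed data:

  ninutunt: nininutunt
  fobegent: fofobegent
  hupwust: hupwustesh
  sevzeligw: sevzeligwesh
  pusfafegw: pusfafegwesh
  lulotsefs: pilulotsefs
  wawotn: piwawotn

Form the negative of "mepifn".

ninutunt and hupwust both end in -t yet inflect differently (nininutunt, hupwustesh), so the final letter is not what conditions the rule; the second-to-last letter is.
"mepifn" has second-to-last letter 'f'. The one such stem in the data (lulotsefs → pilulotsefs) adds the prefix pi-, so the same rule applies.
The other patterns: stems whose second-to-last letter is 'n' repeat the first consonant+vowel as a prefix; stems whose second-to-last letter is 'g' or 's' add -esh.
So mepifn → pimepifn.

pimepifn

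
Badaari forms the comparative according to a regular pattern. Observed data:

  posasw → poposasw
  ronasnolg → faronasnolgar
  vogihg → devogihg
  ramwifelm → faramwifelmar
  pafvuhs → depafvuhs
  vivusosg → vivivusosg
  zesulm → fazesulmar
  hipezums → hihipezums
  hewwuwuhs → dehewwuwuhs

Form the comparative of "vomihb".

devomihb

ronasnolg and vogihg both end in -g yet inflect differently (faronasnolgar, devogihg), so the final letter is not what conditions the rule; the second-to-last letter is.
"vomihb" has second-to-last letter 'h'. The stems whose second-to-last letter is 'h' (hewwuwuhs → dehewwuwuhs, vogihg → devogihg, pafvuhs → depafvuhs) add the prefix de-.
The other patterns: stems whose second-to-last letter is 'l' add fa- … -ar around the stem; stems whose second-to-last letter is 'm' or 's' repeat the first consonant+vowel as a prefix.
So vomihb → devomihb.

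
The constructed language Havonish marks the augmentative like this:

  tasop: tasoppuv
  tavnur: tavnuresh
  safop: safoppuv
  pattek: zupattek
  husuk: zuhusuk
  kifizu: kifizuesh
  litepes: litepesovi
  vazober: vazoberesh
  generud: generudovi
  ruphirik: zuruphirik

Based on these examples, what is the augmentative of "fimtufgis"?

fimtufgisovi

husuk and tavnur both have last vowel 'u' yet inflect differently (zuhusuk, tavnuresh), so the last vowel is not what conditions the rule; the final letter is.
"fimtufgis" ends in -s. The one such stem in the data (litepes → litepesovi) adds -ovi, so the same rule applies.
So fimtufgis → fimtufgisovi.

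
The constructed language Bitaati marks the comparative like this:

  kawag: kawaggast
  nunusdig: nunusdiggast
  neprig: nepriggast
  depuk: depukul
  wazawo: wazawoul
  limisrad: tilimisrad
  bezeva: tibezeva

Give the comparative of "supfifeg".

kawag and limisrad both have last vowel 'a' yet inflect differently (kawaggast, tilimisrad), so the last vowel is not what conditions the rule; the final letter is.
"supfifeg" ends in -g. The stems ending in -g (kawag → kawaggast, nunusdig → nunusdiggast, neprig → nepriggast) double the final consonant and add -ast.
The other patterns: stems ending in -k or -o add -ul; stems ending in -a or -d add the prefix ti-.
So supfifeg → supfifeggast.

supfifeggast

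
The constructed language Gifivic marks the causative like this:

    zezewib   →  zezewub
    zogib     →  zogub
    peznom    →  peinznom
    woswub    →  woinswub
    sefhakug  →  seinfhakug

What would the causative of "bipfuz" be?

biinpfuz

"bipfuz" has last vowel 'u'. The stems whose last vowel is 'u' (woswub → woinswub, sefhakug → seinfhakug) insert -in- after the first vowel.
The other pattern: stems whose last vowel is 'i' change the last vowel to 'u'.
So bipfuz → biinpfuz.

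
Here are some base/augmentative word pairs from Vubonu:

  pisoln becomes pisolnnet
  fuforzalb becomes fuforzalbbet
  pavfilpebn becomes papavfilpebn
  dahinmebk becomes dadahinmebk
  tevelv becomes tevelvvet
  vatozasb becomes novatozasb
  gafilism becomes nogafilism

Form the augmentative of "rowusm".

"rowusm" has second-to-last letter 's'. The stems whose second-to-last letter is 's' (gafilism → nogafilism, vatozasb → novatozasb) add the prefix no-.
The other patterns: stems whose second-to-last letter is 'l' double the final consonant and add -et; stems whose second-to-last letter is 'b' repeat the first consonant+vowel as a prefix.
So rowusm → norowusm.

norowusm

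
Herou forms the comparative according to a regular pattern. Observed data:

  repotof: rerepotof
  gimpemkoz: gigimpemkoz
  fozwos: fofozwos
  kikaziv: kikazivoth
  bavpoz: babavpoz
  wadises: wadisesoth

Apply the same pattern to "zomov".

fozwos and wadises both end in -s yet inflect differently (fofozwos, wadisesoth), so the final letter is not what conditions the rule; the last vowel is.
"zomov" has last vowel 'o'. The stems whose last vowel is 'o' (gimpemkoz → gigimpemkoz, fozwos → fofozwos, repotof → rerepotof) repeat the first consonant+vowel as a prefix.
The other pattern: stems whose last vowel is 'e' or 'i' add -oth.
So zomov → zozomov.

zozomov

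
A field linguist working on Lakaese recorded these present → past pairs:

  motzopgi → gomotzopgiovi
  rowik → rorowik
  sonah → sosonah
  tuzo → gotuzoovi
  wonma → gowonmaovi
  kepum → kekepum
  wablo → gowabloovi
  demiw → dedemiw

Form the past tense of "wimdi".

"wimdi" ends in a vowel. The stems ending in a vowel (tuzo → gotuzoovi, motzopgi → gomotzopgiovi, wablo → gowabloovi) add go- … -ovi around the stem.
The other pattern: stems ending in a consonant repeat the first consonant+vowel as a prefix.
So wimdi → gowimdiovi.

gowimdiovi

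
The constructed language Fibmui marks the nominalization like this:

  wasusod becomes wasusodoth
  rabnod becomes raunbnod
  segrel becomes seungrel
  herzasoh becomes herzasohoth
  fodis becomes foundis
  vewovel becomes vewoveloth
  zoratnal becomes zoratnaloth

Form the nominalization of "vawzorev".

wasusod and rabnod both end in -d yet inflect differently (wasusodoth, raunbnod), so the final letter is not what conditions the rule; the number of vowels is.
"vawzorev" has 3 vowels. The stems with 3 vowels (zoratnal → zoratnaloth, wasusod → wasusodoth, herzasoh → herzasohoth) add -oth.
The other pattern: stems with 2 vowels insert -un- after the first vowel.
So vawzorev → vawzorevoth.

vawzorevoth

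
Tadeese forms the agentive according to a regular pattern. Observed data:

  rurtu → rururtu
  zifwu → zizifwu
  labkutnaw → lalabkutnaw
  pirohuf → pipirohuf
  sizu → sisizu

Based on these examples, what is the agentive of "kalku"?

Every pair shown (rurtu → rururtu, zifwu → zizifwu, labkutnaw → lalabkutnaw, …) follows the same rule: repeat the first consonant+vowel as a prefix.
So kalku → kakalku.

kakalku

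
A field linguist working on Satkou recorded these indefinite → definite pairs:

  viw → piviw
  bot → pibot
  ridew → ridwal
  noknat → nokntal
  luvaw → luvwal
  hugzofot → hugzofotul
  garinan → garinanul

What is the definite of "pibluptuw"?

pibluptuwul

"pibluptuw" has 3 vowels. The stems with 3 vowels (hugzofot → hugzofotul, garinan → garinanul) add -ul.
So pibluptuw → pibluptuwul.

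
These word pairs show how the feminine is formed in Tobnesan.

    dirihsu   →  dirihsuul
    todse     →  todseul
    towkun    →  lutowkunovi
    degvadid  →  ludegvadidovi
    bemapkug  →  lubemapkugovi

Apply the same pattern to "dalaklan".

dirihsu and towkun both have last vowel 'u' yet inflect differently (dirihsuul, lutowkunovi), so the last vowel is not what conditions the rule; whether the stem ends in a vowel or a consonant is.
"dalaklan" ends in a consonant. The stems ending in a consonant (towkun → lutowkunovi, degvadid → ludegvadidovi, bemapkug → lubemapkugovi) add lu- … -ovi around the stem.
So dalaklan → ludalaklanovi.

ludalaklanovi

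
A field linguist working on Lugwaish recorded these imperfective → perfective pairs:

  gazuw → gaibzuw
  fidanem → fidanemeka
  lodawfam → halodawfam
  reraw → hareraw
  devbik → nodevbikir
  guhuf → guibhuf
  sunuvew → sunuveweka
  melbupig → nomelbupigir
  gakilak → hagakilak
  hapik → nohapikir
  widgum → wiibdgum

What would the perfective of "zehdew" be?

zehdeweka

lodawfam and fidanem both end in -m yet inflect differently (halodawfam, fidanemeka), so the final letter is not what conditions the rule; the last vowel is.
"zehdew" has last vowel 'e'. The stems whose last vowel is 'e' (fidanem → fidanemeka, sunuvew → sunuveweka) add -eka.
The other patterns: stems whose last vowel is 'a' add the prefix ha-; stems whose last vowel is 'u' insert -ib- after the first vowel; stems whose last vowel is 'i' add no- … -ir around the stem.
So zehdew → zehdeweka.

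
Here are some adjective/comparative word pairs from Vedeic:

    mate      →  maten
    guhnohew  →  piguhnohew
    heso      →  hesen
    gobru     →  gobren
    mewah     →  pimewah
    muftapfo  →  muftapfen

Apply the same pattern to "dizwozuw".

guhnohew and mate both have last vowel 'e' yet inflect differently (piguhnohew, maten), so the last vowel is not what conditions the rule; whether the stem ends in a vowel or a consonant is.
"dizwozuw" ends in a consonant. The stems ending in a consonant (mewah → pimewah, guhnohew → piguhnohew) add the prefix pi-.
So dizwozuw → pidizwozuw.

pidizwozuw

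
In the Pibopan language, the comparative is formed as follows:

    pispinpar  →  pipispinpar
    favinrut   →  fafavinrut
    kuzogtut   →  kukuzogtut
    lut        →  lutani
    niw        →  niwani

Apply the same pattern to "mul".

"mul" has 1 vowel. The stems with 1 vowel (lut → lutani, niw → niwani) add -ani.
The other pattern: stems with 3 vowels repeat the first consonant+vowel as a prefix.
So mul → mulani.

mulani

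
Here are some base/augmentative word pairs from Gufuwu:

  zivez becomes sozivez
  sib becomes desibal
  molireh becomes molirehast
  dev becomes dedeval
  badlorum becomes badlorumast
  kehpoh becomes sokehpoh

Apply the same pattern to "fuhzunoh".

fuhzunohast

"fuhzunoh" has 3 vowels. The stems with 3 vowels (molireh → molirehast, badlorum → badlorumast) add -ast.
The other patterns: stems with 1 vowel add de- … -al around the stem; stems with 2 vowels add the prefix so-.
So fuhzunoh → fuhzunohast.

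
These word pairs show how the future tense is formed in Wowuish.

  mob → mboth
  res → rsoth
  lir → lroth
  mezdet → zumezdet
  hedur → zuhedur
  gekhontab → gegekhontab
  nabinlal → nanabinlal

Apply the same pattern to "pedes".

zupedes

"pedes" has 2 vowels. The stems with 2 vowels (mezdet → zumezdet, hedur → zuhedur) add the prefix zu-.
So pedes → zupedes.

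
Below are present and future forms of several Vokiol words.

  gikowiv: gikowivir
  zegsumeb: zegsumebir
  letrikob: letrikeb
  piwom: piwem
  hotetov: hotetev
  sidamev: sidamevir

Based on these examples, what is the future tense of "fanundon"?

fanunden

hotetov and gikowiv both end in -v yet inflect differently (hotetev, gikowivir), so the final letter is not what conditions the rule; the last vowel is.
"fanundon" has last vowel 'o'. The stems whose last vowel is 'o' (letrikob → letrikeb, piwom → piwem, hotetov → hotetev) change the last vowel to 'e'.
So fanundon → fanunden.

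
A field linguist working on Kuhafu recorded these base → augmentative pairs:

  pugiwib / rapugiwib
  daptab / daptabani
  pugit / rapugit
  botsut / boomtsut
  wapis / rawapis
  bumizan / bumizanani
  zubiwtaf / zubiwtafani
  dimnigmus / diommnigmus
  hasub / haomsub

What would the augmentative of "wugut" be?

hasub and daptab both end in -b yet inflect differently (haomsub, daptabani), so the final letter is not what conditions the rule; the last vowel is.
"wugut" has last vowel 'u'. The stems whose last vowel is 'u' (dimnigmus → diommnigmus, botsut → boomtsut, hasub → haomsub) insert -om- after the first vowel.
The other patterns: stems whose last vowel is 'a' add -ani; stems whose last vowel is 'i' add the prefix ra-.
So wugut → wuomgut.

wuomgut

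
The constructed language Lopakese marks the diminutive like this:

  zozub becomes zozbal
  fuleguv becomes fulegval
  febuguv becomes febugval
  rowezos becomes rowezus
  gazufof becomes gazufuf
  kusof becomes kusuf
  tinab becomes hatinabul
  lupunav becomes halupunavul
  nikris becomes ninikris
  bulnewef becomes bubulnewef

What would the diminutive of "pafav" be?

hapafavul

zozub and tinab both end in -b yet inflect differently (zozbal, hatinabul), so the final letter is not what conditions the rule; the last vowel is.
"pafav" has last vowel 'a'. The stems whose last vowel is 'a' (tinab → hatinabul, lupunav → halupunavul) add ha- … -ul around the stem.
So pafav → hapafavul.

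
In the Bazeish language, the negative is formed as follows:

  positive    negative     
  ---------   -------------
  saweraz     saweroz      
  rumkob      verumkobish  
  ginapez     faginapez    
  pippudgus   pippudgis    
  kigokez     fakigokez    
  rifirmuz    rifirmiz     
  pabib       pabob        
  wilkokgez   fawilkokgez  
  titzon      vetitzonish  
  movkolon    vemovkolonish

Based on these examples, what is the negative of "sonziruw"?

wilkokgez and rifirmuz both end in -z yet inflect differently (fawilkokgez, rifirmiz), so the final letter is not what conditions the rule; the last vowel is.
"sonziruw" has last vowel 'u'. The stems whose last vowel is 'u' (pippudgus → pippudgis, rifirmuz → rifirmiz) change the last vowel to 'i'.
The other patterns: stems whose last vowel is 'o' add ve- … -ish around the stem; stems whose last vowel is 'e' add the prefix fa-; stems whose last vowel is 'a' or 'i' change the last vowel to 'o'.
So sonziruw → sonziriw.

sonziriw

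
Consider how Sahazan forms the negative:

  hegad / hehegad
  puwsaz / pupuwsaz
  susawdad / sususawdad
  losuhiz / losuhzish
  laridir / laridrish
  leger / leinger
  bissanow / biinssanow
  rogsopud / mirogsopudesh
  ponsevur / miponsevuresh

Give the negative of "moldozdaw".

momoldozdaw

puwsaz and losuhiz both end in -z yet inflect differently (pupuwsaz, losuhzish), so the final letter is not what conditions the rule; the last vowel is.
"moldozdaw" has last vowel 'a'. The stems whose last vowel is 'a' (hegad → hehegad, puwsaz → pupuwsaz, susawdad → sususawdad) repeat the first consonant+vowel as a prefix.
The other patterns: stems whose last vowel is 'i' delete the last vowel and add -ish; stems whose last vowel is 'e' or 'o' insert -in- after the first vowel; stems whose last vowel is 'u' add mi- … -esh around the stem.
So moldozdaw → momoldozdaw.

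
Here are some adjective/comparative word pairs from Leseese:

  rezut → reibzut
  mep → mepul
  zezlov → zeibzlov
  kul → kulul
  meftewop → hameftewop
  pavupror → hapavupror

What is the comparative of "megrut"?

mep and meftewop both end in -p yet inflect differently (mepul, hameftewop), so the final letter is not what conditions the rule; the number of vowels is.
"megrut" has 2 vowels. The stems with 2 vowels (rezut → reibzut, zezlov → zeibzlov) insert -ib- after the first vowel.
So megrut → meibgrut.

meibgrut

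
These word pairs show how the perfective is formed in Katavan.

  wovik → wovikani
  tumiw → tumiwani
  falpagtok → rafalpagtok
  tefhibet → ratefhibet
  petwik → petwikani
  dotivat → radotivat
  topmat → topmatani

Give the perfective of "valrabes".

"valrabes" has 3 vowels. The stems with 3 vowels (dotivat → radotivat, tefhibet → ratefhibet, falpagtok → rafalpagtok) add the prefix ra-.
So valrabes → ravalrabes.

ravalrabes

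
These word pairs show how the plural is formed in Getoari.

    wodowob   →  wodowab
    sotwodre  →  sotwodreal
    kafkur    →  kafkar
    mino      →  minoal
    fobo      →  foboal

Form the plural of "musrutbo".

musrutboal

"musrutbo" ends in a vowel. The stems ending in a vowel (fobo → foboal, sotwodre → sotwodreal, mino → minoal) add -al.
So musrutbo → musrutboal.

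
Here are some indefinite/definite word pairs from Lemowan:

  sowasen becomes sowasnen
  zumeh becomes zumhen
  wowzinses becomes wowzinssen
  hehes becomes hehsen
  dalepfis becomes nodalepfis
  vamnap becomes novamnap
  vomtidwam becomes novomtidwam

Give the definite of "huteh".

wowzinses and dalepfis both end in -s yet inflect differently (wowzinssen, nodalepfis), so the final letter is not what conditions the rule; the last vowel is.
"huteh" has last vowel 'e'. The stems whose last vowel is 'e' (sowasen → sowasnen, zumeh → zumhen, wowzinses → wowzinssen) delete the last vowel and add -en.
The other pattern: stems whose last vowel is 'a' or 'i' add the prefix no-.
So huteh → huthen.

huthen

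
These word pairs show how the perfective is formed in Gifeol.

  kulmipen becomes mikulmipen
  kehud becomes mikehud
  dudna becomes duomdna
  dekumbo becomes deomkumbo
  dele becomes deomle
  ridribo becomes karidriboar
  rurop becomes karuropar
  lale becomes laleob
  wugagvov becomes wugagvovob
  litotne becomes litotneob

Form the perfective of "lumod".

"lumod" begins with l-. The stems beginning with l- (lale → laleob, litotne → litotneob) add -ob.
So lumod → lumodob.

lumodob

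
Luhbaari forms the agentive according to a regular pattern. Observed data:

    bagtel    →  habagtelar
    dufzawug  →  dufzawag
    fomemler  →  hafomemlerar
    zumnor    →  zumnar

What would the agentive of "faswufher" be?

fomemler and zumnor both end in -r yet inflect differently (hafomemlerar, zumnar), so the final letter is not what conditions the rule; the last vowel is.
"faswufher" has last vowel 'e'. The stems whose last vowel is 'e' (fomemler → hafomemlerar, bagtel → habagtelar) add ha- … -ar around the stem.
The other pattern: stems whose last vowel is 'o' or 'u' change the last vowel to 'a'.
So faswufher → hafaswufherar.

hafaswufherar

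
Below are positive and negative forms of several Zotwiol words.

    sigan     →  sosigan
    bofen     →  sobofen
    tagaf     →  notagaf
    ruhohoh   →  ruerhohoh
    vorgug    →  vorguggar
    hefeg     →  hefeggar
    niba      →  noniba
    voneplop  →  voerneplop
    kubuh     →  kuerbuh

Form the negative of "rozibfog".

"rozibfog" ends in -g. The stems ending in -g (hefeg → hefeggar, vorgug → vorguggar) double the final consonant and add -ar.
The other patterns: stems ending in -n add the prefix so-; stems ending in -a or -f add the prefix no-; stems ending in -h or -p insert -er- after the first vowel.
So rozibfog → rozibfoggar.

rozibfoggar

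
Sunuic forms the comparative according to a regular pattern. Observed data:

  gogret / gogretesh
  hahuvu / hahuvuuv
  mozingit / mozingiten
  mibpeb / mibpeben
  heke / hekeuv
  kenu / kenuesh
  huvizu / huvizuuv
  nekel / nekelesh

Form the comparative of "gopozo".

gopozoesh

"gopozo" begins with g-. The one such stem in the data (gogret → gogretesh) adds -esh, so the same rule applies.
The other patterns: stems beginning with h- add -uv; stems beginning with m- add -en.
So gopozo → gopozoesh.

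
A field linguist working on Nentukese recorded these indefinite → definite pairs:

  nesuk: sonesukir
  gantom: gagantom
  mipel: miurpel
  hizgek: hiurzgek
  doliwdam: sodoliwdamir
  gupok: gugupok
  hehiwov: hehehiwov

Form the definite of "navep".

gupok and hizgek both end in -k yet inflect differently (gugupok, hiurzgek), so the final letter is not what conditions the rule; the last vowel is.
"navep" has last vowel 'e'. The stems whose last vowel is 'e' (mipel → miurpel, hizgek → hiurzgek) insert -ur- after the first vowel.
So navep → naurvep.

naurvep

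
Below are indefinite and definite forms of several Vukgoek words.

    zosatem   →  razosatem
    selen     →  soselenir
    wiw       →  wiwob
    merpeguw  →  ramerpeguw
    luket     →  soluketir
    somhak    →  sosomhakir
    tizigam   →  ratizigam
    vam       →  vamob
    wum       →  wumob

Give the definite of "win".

vam and zosatem both end in -m yet inflect differently (vamob, razosatem), so the final letter is not what conditions the rule; the number of vowels is.
"win" has 1 vowel. The stems with 1 vowel (wiw → wiwob, vam → vamob, wum → wumob) add -ob.
The other patterns: stems with 2 vowels add so- … -ir around the stem; stems with 3 vowels add the prefix ra-.
So win → winob.

winob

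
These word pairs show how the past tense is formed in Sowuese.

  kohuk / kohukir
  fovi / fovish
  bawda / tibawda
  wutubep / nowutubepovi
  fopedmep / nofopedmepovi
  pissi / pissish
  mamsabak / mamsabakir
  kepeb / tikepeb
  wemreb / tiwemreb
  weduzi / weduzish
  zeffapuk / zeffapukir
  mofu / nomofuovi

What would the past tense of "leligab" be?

bawda and mamsabak both have last vowel 'a' yet inflect differently (tibawda, mamsabakir), so the last vowel is not what conditions the rule; the final letter is.
"leligab" ends in -b. The stems ending in -b (wemreb → tiwemreb, kepeb → tikepeb) add the prefix ti-.
The other patterns: stems ending in -i drop the final letter and add -ish; stems ending in -k add -ir; stems ending in -p or -u add no- … -ovi around the stem.
So leligab → tileligab.

tileligab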